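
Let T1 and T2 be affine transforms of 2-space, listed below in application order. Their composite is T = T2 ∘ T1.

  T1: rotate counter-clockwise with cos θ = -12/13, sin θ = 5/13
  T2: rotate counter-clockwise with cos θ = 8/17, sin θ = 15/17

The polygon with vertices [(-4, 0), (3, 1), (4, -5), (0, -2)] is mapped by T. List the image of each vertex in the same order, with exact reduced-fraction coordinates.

T1 rotate counter-clockwise with cos θ = -12/13, sin θ = 5/13: (-4, 0) → (48/13, -20/13); (3, 1) → (-41/13, 3/13); (4, -5) → (-23/13, 80/13); (0, -2) → (10/13, 24/13)
T2 rotate counter-clockwise with cos θ = 8/17, sin θ = 15/17: (48/13, -20/13) → (684/221, 560/221); (-41/13, 3/13) → (-373/221, -591/221); (-23/13, 80/13) → (-1384/221, 295/221); (10/13, 24/13) → (-280/221, 342/221)

image vertices: (684/221, 560/221), (-373/221, -591/221), (-1384/221, 295/221), (-280/221, 342/221)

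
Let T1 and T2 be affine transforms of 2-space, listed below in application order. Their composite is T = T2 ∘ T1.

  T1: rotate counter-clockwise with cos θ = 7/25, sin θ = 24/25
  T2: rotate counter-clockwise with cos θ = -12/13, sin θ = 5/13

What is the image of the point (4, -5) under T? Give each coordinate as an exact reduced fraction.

T1 rotate counter-clockwise with cos θ = 7/25, sin θ = 24/25: (4, -5) → (148/25, 61/25)
T2 rotate counter-clockwise with cos θ = -12/13, sin θ = 5/13: (148/25, 61/25) → (-2081/325, 8/325)

T(p) = (-2081/325, 8/325)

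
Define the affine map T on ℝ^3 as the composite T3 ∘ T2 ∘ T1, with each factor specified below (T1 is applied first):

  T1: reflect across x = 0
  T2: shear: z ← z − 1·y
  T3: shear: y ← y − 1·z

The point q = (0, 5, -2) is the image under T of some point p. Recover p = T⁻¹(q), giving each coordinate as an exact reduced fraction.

p = (0, 3, 1)

T1 = [-1 0 0 0; 0 1 0 0; 0 0 1 0; 0 0 0 1]
T2·T1 = [-1 0 0 0; 0 1 0 0; 0 -1 1 0; 0 0 0 1]
T3·…·T1 = [-1 0 0 0; 0 2 -1 0; 0 -1 1 0; 0 0 0 1]
det M = -1; M⁻¹ = [-1 0 0 0; 0 1 1 0; 0 1 2 0; 0 0 0 1]
M⁻¹ · (0, 5, -2)ᵀ = (0, 3, 1)ᵀ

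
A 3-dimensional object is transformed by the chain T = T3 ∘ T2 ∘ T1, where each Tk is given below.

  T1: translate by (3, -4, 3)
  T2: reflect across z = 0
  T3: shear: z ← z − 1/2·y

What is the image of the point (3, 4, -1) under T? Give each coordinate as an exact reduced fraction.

T(p) = (6, 0, -2)

T1 translate by (3, -4, 3): (3, 4, -1) → (6, 0, 2)
T2 reflect across z = 0: (6, 0, 2) → (6, 0, -2)
T3 shear: z ← z − 1/2·y: (6, 0, -2) → (6, 0, -2)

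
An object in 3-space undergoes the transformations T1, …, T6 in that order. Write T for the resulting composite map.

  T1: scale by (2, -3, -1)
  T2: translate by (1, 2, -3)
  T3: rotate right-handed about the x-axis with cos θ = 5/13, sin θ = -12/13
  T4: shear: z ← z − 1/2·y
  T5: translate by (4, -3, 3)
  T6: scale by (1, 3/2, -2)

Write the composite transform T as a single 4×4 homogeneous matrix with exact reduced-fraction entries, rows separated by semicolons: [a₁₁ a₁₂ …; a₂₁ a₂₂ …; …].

T1 = [2 0 0 0; 0 -3 0 0; 0 0 -1 0; 0 0 0 1]
T2·T1 = [2 0 0 1; 0 -3 0 2; 0 0 -1 -3; 0 0 0 1]
T3·…·T1 = [2 0 0 1; 0 -15/13 -12/13 -2; 0 36/13 -5/13 -3; 0 0 0 1]
T4·…·T1 = [2 0 0 1; 0 -15/13 -12/13 -2; 0 87/26 1/13 -2; 0 0 0 1]
T5·…·T1 = [2 0 0 5; 0 -15/13 -12/13 -5; 0 87/26 1/13 1; 0 0 0 1]
T6·…·T1 = [2 0 0 5; 0 -45/26 -18/13 -15/2; 0 -87/13 -2/13 -2; 0 0 0 1]

T = [2 0 0 5; 0 -45/26 -18/13 -15/2; 0 -87/13 -2/13 -2; 0 0 0 1]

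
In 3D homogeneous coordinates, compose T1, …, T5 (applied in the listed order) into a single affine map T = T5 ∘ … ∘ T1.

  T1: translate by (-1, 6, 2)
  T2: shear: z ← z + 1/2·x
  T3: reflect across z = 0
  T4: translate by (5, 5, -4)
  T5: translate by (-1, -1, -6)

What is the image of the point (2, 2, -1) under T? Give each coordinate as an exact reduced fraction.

T1 translate by (-1, 6, 2): (2, 2, -1) → (1, 8, 1)
T2 shear: z ← z + 1/2·x: (1, 8, 1) → (1, 8, 3/2)
T3 reflect across z = 0: (1, 8, 3/2) → (1, 8, -3/2)
T4 translate by (5, 5, -4): (1, 8, -3/2) → (6, 13, -11/2)
T5 translate by (-1, -1, -6): (6, 13, -11/2) → (5, 12, -23/2)

T(p) = (5, 12, -23/2)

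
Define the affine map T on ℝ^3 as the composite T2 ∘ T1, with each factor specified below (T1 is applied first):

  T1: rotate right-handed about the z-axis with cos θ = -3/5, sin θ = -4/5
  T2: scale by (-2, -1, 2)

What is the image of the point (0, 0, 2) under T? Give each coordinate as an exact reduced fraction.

T(p) = (0, 0, 4)

T1 rotate right-handed about the z-axis with cos θ = -3/5, sin θ = -4/5: (0, 0, 2) → (0, 0, 2)
T2 scale by (-2, -1, 2): (0, 0, 2) → (0, 0, 4)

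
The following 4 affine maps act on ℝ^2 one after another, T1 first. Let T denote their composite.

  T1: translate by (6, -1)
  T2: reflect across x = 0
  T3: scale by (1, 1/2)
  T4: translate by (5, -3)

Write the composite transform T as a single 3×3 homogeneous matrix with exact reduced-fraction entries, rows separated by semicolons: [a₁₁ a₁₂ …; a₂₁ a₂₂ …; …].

T = [-1 0 -1; 0 1/2 -7/2; 0 0 1]

T1 = [1 0 6; 0 1 -1; 0 0 1]
T2·T1 = [-1 0 -6; 0 1 -1; 0 0 1]
T3·…·T1 = [-1 0 -6; 0 1/2 -1/2; 0 0 1]
T4·…·T1 = [-1 0 -1; 0 1/2 -7/2; 0 0 1]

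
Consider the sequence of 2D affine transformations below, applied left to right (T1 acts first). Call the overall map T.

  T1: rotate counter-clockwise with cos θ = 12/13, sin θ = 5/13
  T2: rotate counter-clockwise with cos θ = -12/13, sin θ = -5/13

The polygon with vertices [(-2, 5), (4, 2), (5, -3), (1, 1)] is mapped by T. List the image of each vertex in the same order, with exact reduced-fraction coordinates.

T1 rotate counter-clockwise with cos θ = 12/13, sin θ = 5/13: (-2, 5) → (-49/13, 50/13); (4, 2) → (38/13, 44/13); (5, -3) → (75/13, -11/13); (1, 1) → (7/13, 17/13)
T2 rotate counter-clockwise with cos θ = -12/13, sin θ = -5/13: (-49/13, 50/13) → (838/169, -355/169); (38/13, 44/13) → (-236/169, -718/169); (75/13, -11/13) → (-955/169, -243/169); (7/13, 17/13) → (1/169, -239/169)

image vertices: (838/169, -355/169), (-236/169, -718/169), (-955/169, -243/169), (1/169, -239/169)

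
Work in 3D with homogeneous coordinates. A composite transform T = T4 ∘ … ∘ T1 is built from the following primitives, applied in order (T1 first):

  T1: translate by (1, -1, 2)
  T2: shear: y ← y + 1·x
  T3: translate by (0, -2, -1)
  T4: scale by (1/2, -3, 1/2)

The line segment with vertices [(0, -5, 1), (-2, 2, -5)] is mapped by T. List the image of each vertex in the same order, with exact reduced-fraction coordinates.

image vertices: (1/2, 21, 1), (-1/2, 6, -2)

T1 translate by (1, -1, 2): (0, -5, 1) → (1, -6, 3); (-2, 2, -5) → (-1, 1, -3)
T2 shear: y ← y + 1·x: (1, -6, 3) → (1, -5, 3); (-1, 1, -3) → (-1, 0, -3)
T3 translate by (0, -2, -1): (1, -5, 3) → (1, -7, 2); (-1, 0, -3) → (-1, -2, -4)
T4 scale by (1/2, -3, 1/2): (1, -7, 2) → (1/2, 21, 1); (-1, -2, -4) → (-1/2, 6, -2)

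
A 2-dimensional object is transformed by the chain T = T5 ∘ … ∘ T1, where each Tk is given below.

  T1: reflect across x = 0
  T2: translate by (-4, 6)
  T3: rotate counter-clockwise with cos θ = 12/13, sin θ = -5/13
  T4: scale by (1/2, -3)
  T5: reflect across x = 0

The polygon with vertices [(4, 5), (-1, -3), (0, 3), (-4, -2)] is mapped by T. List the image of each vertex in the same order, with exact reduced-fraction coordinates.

T1 reflect across x = 0: (4, 5) → (-4, 5); (-1, -3) → (1, -3); (0, 3) → (0, 3); (-4, -2) → (4, -2)
T2 translate by (-4, 6): (-4, 5) → (-8, 11); (1, -3) → (-3, 3); (0, 3) → (-4, 9); (4, -2) → (0, 4)
T3 rotate counter-clockwise with cos θ = 12/13, sin θ = -5/13: (-8, 11) → (-41/13, 172/13); (-3, 3) → (-21/13, 51/13); (-4, 9) → (-3/13, 128/13); (0, 4) → (20/13, 48/13)
T4 scale by (1/2, -3): (-41/13, 172/13) → (-41/26, -516/13); (-21/13, 51/13) → (-21/26, -153/13); (-3/13, 128/13) → (-3/26, -384/13); (20/13, 48/13) → (10/13, -144/13)
T5 reflect across x = 0: (-41/26, -516/13) → (41/26, -516/13); (-21/26, -153/13) → (21/26, -153/13); (-3/26, -384/13) → (3/26, -384/13); (10/13, -144/13) → (-10/13, -144/13)

image vertices: (41/26, -516/13), (21/26, -153/13), (3/26, -384/13), (-10/13, -144/13)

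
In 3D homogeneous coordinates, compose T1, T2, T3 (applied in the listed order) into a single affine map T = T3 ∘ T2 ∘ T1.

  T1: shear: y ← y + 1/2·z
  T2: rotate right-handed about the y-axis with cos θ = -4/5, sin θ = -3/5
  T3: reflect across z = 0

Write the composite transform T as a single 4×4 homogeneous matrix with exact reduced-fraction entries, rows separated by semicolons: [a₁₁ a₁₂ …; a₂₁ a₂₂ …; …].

T = [-4/5 0 -3/5 0; 0 1 1/2 0; -3/5 0 4/5 0; 0 0 0 1]

T1 = [1 0 0 0; 0 1 1/2 0; 0 0 1 0; 0 0 0 1]
T2·T1 = [-4/5 0 -3/5 0; 0 1 1/2 0; 3/5 0 -4/5 0; 0 0 0 1]
T3·…·T1 = [-4/5 0 -3/5 0; 0 1 1/2 0; -3/5 0 4/5 0; 0 0 0 1]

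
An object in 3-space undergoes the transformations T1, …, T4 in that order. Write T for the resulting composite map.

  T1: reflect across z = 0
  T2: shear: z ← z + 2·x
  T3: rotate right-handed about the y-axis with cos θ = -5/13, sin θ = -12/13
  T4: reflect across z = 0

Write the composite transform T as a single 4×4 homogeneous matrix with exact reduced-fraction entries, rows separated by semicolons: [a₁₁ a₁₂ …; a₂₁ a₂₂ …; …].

T = [-29/13 0 12/13 0; 0 1 0 0; -2/13 0 -5/13 0; 0 0 0 1]

T1 = [1 0 0 0; 0 1 0 0; 0 0 -1 0; 0 0 0 1]
T2·T1 = [1 0 0 0; 0 1 0 0; 2 0 -1 0; 0 0 0 1]
T3·…·T1 = [-29/13 0 12/13 0; 0 1 0 0; 2/13 0 5/13 0; 0 0 0 1]
T4·…·T1 = [-29/13 0 12/13 0; 0 1 0 0; -2/13 0 -5/13 0; 0 0 0 1]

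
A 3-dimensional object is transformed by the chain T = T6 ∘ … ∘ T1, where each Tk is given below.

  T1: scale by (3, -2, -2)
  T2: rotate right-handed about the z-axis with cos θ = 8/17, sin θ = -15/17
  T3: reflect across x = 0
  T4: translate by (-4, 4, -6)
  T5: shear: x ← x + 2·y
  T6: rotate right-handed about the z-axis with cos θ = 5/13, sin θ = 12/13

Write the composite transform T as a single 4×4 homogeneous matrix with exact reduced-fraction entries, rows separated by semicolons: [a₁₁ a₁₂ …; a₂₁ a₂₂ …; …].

T = [-30/221 14/17 0 -28/13; -1593/221 -8/17 0 68/13; 0 0 -2 -6; 0 0 0 1]

T1 = [3 0 0 0; 0 -2 0 0; 0 0 -2 0; 0 0 0 1]
T2·T1 = [24/17 -30/17 0 0; -45/17 -16/17 0 0; 0 0 -2 0; 0 0 0 1]
T3·…·T1 = [-24/17 30/17 0 0; -45/17 -16/17 0 0; 0 0 -2 0; 0 0 0 1]
T4·…·T1 = [-24/17 30/17 0 -4; -45/17 -16/17 0 4; 0 0 -2 -6; 0 0 0 1]
T5·…·T1 = [-114/17 -2/17 0 4; -45/17 -16/17 0 4; 0 0 -2 -6; 0 0 0 1]
T6·…·T1 = [-30/221 14/17 0 -28/13; -1593/221 -8/17 0 68/13; 0 0 -2 -6; 0 0 0 1]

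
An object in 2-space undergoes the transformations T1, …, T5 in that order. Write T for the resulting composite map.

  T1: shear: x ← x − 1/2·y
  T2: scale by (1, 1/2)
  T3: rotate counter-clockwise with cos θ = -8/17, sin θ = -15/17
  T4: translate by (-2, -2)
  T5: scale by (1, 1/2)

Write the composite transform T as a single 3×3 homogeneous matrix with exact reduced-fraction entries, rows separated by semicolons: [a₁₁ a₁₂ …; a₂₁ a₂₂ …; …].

T = [-8/17 23/34 -2; -15/34 7/68 -1; 0 0 1]

T1 = [1 -1/2 0; 0 1 0; 0 0 1]
T2·T1 = [1 -1/2 0; 0 1/2 0; 0 0 1]
T3·…·T1 = [-8/17 23/34 0; -15/17 7/34 0; 0 0 1]
T4·…·T1 = [-8/17 23/34 -2; -15/17 7/34 -2; 0 0 1]
T5·…·T1 = [-8/17 23/34 -2; -15/34 7/68 -1; 0 0 1]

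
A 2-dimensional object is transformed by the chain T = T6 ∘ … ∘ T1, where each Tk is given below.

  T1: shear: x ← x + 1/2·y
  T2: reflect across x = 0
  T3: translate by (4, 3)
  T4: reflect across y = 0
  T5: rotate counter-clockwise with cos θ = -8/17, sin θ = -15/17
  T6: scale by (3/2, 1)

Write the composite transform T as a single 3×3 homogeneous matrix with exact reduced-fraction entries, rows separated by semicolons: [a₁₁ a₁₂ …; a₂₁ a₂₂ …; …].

T = [12/17 -33/34 -231/34; 15/17 31/34 -36/17; 0 0 1]

T1 = [1 1/2 0; 0 1 0; 0 0 1]
T2·T1 = [-1 -1/2 0; 0 1 0; 0 0 1]
T3·…·T1 = [-1 -1/2 4; 0 1 3; 0 0 1]
T4·…·T1 = [-1 -1/2 4; 0 -1 -3; 0 0 1]
T5·…·T1 = [8/17 -11/17 -77/17; 15/17 31/34 -36/17; 0 0 1]
T6·…·T1 = [12/17 -33/34 -231/34; 15/17 31/34 -36/17; 0 0 1]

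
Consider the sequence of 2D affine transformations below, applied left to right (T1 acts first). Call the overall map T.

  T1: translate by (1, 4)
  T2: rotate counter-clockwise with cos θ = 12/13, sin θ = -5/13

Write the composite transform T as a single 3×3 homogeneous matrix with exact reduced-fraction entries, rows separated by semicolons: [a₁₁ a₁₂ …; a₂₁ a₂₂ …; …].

T = [12/13 5/13 32/13; -5/13 12/13 43/13; 0 0 1]

T1 = [1 0 1; 0 1 4; 0 0 1]
T2·T1 = [12/13 5/13 32/13; -5/13 12/13 43/13; 0 0 1]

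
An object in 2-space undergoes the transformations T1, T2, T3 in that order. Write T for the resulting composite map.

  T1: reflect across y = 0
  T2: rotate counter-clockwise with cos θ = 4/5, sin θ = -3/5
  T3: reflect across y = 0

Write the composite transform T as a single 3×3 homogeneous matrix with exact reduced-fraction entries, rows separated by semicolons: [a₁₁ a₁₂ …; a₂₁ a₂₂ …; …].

T1 = [1 0 0; 0 -1 0; 0 0 1]
T2·T1 = [4/5 -3/5 0; -3/5 -4/5 0; 0 0 1]
T3·…·T1 = [4/5 -3/5 0; 3/5 4/5 0; 0 0 1]

T = [4/5 -3/5 0; 3/5 4/5 0; 0 0 1]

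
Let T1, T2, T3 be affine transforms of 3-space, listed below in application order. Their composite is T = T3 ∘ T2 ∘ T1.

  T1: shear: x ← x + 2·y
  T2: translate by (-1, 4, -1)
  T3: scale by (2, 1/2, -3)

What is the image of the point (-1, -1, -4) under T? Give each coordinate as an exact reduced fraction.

T1 shear: x ← x + 2·y: (-1, -1, -4) → (-3, -1, -4)
T2 translate by (-1, 4, -1): (-3, -1, -4) → (-4, 3, -5)
T3 scale by (2, 1/2, -3): (-4, 3, -5) → (-8, 3/2, 15)

T(p) = (-8, 3/2, 15)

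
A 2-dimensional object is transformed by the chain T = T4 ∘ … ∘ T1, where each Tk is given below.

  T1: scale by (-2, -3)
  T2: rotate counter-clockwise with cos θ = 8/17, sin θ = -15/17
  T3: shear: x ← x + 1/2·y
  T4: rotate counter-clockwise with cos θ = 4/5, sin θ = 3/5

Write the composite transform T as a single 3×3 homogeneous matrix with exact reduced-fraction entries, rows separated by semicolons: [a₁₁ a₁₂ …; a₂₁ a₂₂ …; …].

T1 = [-2 0 0; 0 -3 0; 0 0 1]
T2·T1 = [-16/17 -45/17 0; 30/17 -24/17 0; 0 0 1]
T3·…·T1 = [-1/17 -57/17 0; 30/17 -24/17 0; 0 0 1]
T4·…·T1 = [-94/85 -156/85 0; 117/85 -267/85 0; 0 0 1]

T = [-94/85 -156/85 0; 117/85 -267/85 0; 0 0 1]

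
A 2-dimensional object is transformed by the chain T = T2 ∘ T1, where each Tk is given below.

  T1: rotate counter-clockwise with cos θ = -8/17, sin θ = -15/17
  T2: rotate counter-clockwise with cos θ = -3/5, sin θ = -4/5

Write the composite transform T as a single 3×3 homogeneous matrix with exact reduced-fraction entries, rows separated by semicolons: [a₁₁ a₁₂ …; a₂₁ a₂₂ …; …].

T1 = [-8/17 15/17 0; -15/17 -8/17 0; 0 0 1]
T2·T1 = [-36/85 -77/85 0; 77/85 -36/85 0; 0 0 1]

T = [-36/85 -77/85 0; 77/85 -36/85 0; 0 0 1]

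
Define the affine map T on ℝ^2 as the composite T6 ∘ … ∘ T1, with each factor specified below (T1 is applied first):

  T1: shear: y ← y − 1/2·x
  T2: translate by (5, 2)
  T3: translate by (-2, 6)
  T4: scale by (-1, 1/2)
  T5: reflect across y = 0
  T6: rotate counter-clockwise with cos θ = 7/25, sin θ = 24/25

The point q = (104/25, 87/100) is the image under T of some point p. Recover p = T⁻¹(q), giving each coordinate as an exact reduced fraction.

T1 = [1 0 0; -1/2 1 0; 0 0 1]
T2·T1 = [1 0 5; -1/2 1 2; 0 0 1]
T3·…·T1 = [1 0 3; -1/2 1 8; 0 0 1]
T4·…·T1 = [-1 0 -3; -1/4 1/2 4; 0 0 1]
T5·…·T1 = [-1 0 -3; 1/4 -1/2 -4; 0 0 1]
T6·…·T1 = [-13/25 12/25 3; -89/100 -7/50 -4; 0 0 1]
det M = 1/2; M⁻¹ = [-7/25 -24/25 -3; 89/50 -26/25 -19/2; 0 0 1]
M⁻¹ · (104/25, 87/100)ᵀ = (-5, -3)ᵀ

p = (-5, -3)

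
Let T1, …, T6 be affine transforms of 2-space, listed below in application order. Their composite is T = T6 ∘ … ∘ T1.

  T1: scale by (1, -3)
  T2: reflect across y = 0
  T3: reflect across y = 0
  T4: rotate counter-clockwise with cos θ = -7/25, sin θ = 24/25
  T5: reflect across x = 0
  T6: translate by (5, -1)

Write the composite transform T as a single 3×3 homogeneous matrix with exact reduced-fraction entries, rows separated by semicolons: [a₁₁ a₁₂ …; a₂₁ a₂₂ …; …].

T = [7/25 -72/25 5; 24/25 21/25 -1; 0 0 1]

T1 = [1 0 0; 0 -3 0; 0 0 1]
T2·T1 = [1 0 0; 0 3 0; 0 0 1]
T3·…·T1 = [1 0 0; 0 -3 0; 0 0 1]
T4·…·T1 = [-7/25 72/25 0; 24/25 21/25 0; 0 0 1]
T5·…·T1 = [7/25 -72/25 0; 24/25 21/25 0; 0 0 1]
T6·…·T1 = [7/25 -72/25 5; 24/25 21/25 -1; 0 0 1]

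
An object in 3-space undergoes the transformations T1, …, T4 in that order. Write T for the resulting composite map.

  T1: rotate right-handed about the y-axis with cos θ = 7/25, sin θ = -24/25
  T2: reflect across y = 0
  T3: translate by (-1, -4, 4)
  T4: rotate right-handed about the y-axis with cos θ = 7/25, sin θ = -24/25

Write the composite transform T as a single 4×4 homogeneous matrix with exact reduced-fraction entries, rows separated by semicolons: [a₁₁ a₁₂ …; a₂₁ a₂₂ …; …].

T1 = [7/25 0 -24/25 0; 0 1 0 0; 24/25 0 7/25 0; 0 0 0 1]
T2·T1 = [7/25 0 -24/25 0; 0 -1 0 0; 24/25 0 7/25 0; 0 0 0 1]
T3·…·T1 = [7/25 0 -24/25 -1; 0 -1 0 -4; 24/25 0 7/25 4; 0 0 0 1]
T4·…·T1 = [-527/625 0 -336/625 -103/25; 0 -1 0 -4; 336/625 0 -527/625 4/25; 0 0 0 1]

T = [-527/625 0 -336/625 -103/25; 0 -1 0 -4; 336/625 0 -527/625 4/25; 0 0 0 1]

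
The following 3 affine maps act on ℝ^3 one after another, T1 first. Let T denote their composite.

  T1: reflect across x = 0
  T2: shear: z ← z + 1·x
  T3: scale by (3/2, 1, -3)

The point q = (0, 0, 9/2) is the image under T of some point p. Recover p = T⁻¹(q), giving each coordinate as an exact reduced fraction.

T1 = [-1 0 0 0; 0 1 0 0; 0 0 1 0; 0 0 0 1]
T2·T1 = [-1 0 0 0; 0 1 0 0; -1 0 1 0; 0 0 0 1]
T3·…·T1 = [-3/2 0 0 0; 0 1 0 0; 3 0 -3 0; 0 0 0 1]
det M = 9/2; M⁻¹ = [-2/3 0 0 0; 0 1 0 0; -2/3 0 -1/3 0; 0 0 0 1]
M⁻¹ · (0, 0, 9/2)ᵀ = (0, 0, -3/2)ᵀ

p = (0, 0, -3/2)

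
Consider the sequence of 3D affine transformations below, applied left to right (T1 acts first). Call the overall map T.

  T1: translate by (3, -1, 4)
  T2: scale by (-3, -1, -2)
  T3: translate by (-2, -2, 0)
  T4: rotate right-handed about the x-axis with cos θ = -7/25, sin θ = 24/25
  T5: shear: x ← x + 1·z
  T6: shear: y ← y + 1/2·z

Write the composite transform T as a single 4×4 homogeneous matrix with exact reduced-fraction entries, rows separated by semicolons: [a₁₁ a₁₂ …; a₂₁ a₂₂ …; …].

T = [-3 -24/25 14/25 -243/25; 0 -1/5 11/5 43/5; 0 -24/25 14/25 32/25; 0 0 0 1]

T1 = [1 0 0 3; 0 1 0 -1; 0 0 1 4; 0 0 0 1]
T2·T1 = [-3 0 0 -9; 0 -1 0 1; 0 0 -2 -8; 0 0 0 1]
T3·…·T1 = [-3 0 0 -11; 0 -1 0 -1; 0 0 -2 -8; 0 0 0 1]
T4·…·T1 = [-3 0 0 -11; 0 7/25 48/25 199/25; 0 -24/25 14/25 32/25; 0 0 0 1]
T5·…·T1 = [-3 -24/25 14/25 -243/25; 0 7/25 48/25 199/25; 0 -24/25 14/25 32/25; 0 0 0 1]
T6·…·T1 = [-3 -24/25 14/25 -243/25; 0 -1/5 11/5 43/5; 0 -24/25 14/25 32/25; 0 0 0 1]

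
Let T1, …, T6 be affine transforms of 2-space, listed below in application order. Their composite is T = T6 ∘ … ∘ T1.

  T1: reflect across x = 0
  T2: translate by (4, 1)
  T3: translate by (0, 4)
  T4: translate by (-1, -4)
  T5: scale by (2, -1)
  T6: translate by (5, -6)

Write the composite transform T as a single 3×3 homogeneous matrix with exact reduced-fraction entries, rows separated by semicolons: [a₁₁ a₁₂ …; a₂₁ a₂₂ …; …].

T1 = [-1 0 0; 0 1 0; 0 0 1]
T2·T1 = [-1 0 4; 0 1 1; 0 0 1]
T3·…·T1 = [-1 0 4; 0 1 5; 0 0 1]
T4·…·T1 = [-1 0 3; 0 1 1; 0 0 1]
T5·…·T1 = [-2 0 6; 0 -1 -1; 0 0 1]
T6·…·T1 = [-2 0 11; 0 -1 -7; 0 0 1]

T = [-2 0 11; 0 -1 -7; 0 0 1]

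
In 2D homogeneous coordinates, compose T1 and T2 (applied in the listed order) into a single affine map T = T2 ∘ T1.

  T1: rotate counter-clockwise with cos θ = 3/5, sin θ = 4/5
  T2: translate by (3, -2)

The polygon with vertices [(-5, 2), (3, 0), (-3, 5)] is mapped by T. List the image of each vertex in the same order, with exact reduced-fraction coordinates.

image vertices: (-8/5, -24/5), (24/5, 2/5), (-14/5, -7/5)

T1 rotate counter-clockwise with cos θ = 3/5, sin θ = 4/5: (-5, 2) → (-23/5, -14/5); (3, 0) → (9/5, 12/5); (-3, 5) → (-29/5, 3/5)
T2 translate by (3, -2): (-23/5, -14/5) → (-8/5, -24/5); (9/5, 12/5) → (24/5, 2/5); (-29/5, 3/5) → (-14/5, -7/5)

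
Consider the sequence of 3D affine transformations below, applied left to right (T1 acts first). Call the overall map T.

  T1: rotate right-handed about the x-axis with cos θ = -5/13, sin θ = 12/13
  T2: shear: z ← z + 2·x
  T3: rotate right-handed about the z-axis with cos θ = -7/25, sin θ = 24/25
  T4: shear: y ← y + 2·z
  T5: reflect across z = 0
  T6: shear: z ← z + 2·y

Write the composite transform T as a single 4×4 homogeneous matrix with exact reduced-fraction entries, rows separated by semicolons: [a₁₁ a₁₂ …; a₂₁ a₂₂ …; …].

T1 = [1 0 0 0; 0 -5/13 -12/13 0; 0 12/13 -5/13 0; 0 0 0 1]
T2·T1 = [1 0 0 0; 0 -5/13 -12/13 0; 2 12/13 -5/13 0; 0 0 0 1]
T3·…·T1 = [-7/25 24/65 288/325 0; 24/25 7/65 84/325 0; 2 12/13 -5/13 0; 0 0 0 1]
T4·…·T1 = [-7/25 24/65 288/325 0; 124/25 127/65 -166/325 0; 2 12/13 -5/13 0; 0 0 0 1]
T5·…·T1 = [-7/25 24/65 288/325 0; 124/25 127/65 -166/325 0; -2 -12/13 5/13 0; 0 0 0 1]
T6·…·T1 = [-7/25 24/65 288/325 0; 124/25 127/65 -166/325 0; 198/25 194/65 -207/325 0; 0 0 0 1]

T = [-7/25 24/65 288/325 0; 124/25 127/65 -166/325 0; 198/25 194/65 -207/325 0; 0 0 0 1]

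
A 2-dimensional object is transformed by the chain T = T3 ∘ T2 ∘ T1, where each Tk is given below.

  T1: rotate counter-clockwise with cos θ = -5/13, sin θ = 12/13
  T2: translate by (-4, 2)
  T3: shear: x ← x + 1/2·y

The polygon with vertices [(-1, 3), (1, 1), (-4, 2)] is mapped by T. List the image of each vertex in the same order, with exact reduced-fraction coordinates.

T1 rotate counter-clockwise with cos θ = -5/13, sin θ = 12/13: (-1, 3) → (-31/13, -27/13); (1, 1) → (-17/13, 7/13); (-4, 2) → (-4/13, -58/13)
T2 translate by (-4, 2): (-31/13, -27/13) → (-83/13, -1/13); (-17/13, 7/13) → (-69/13, 33/13); (-4/13, -58/13) → (-56/13, -32/13)
T3 shear: x ← x + 1/2·y: (-83/13, -1/13) → (-167/26, -1/13); (-69/13, 33/13) → (-105/26, 33/13); (-56/13, -32/13) → (-72/13, -32/13)

image vertices: (-167/26, -1/13), (-105/26, 33/13), (-72/13, -32/13)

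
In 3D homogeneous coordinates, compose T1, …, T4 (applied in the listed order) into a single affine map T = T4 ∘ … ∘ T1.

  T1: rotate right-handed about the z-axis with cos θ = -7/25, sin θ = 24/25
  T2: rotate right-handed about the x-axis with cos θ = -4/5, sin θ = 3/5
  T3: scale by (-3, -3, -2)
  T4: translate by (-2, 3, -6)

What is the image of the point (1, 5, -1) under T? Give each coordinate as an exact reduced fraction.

T(p) = (331/25, 18/125, -884/125)

T1 rotate right-handed about the z-axis with cos θ = -7/25, sin θ = 24/25: (1, 5, -1) → (-127/25, -11/25, -1)
T2 rotate right-handed about the x-axis with cos θ = -4/5, sin θ = 3/5: (-127/25, -11/25, -1) → (-127/25, 119/125, 67/125)
T3 scale by (-3, -3, -2): (-127/25, 119/125, 67/125) → (381/25, -357/125, -134/125)
T4 translate by (-2, 3, -6): (381/25, -357/125, -134/125) → (331/25, 18/125, -884/125)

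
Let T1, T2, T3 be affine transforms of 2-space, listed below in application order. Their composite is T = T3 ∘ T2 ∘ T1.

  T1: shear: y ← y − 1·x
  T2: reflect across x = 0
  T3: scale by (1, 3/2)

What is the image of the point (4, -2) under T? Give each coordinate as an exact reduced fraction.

T1 shear: y ← y − 1·x: (4, -2) → (4, -6)
T2 reflect across x = 0: (4, -6) → (-4, -6)
T3 scale by (1, 3/2): (-4, -6) → (-4, -9)

T(p) = (-4, -9)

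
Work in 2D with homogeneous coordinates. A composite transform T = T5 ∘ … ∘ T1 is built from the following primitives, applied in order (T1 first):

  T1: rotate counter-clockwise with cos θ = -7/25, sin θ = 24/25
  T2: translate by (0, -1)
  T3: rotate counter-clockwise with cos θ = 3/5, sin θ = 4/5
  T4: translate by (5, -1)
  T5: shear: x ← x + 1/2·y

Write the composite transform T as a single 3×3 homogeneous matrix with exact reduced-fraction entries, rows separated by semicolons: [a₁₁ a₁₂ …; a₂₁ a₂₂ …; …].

T1 = [-7/25 -24/25 0; 24/25 -7/25 0; 0 0 1]
T2·T1 = [-7/25 -24/25 0; 24/25 -7/25 -1; 0 0 1]
T3·…·T1 = [-117/125 -44/125 4/5; 44/125 -117/125 -3/5; 0 0 1]
T4·…·T1 = [-117/125 -44/125 29/5; 44/125 -117/125 -8/5; 0 0 1]
T5·…·T1 = [-19/25 -41/50 5; 44/125 -117/125 -8/5; 0 0 1]

T = [-19/25 -41/50 5; 44/125 -117/125 -8/5; 0 0 1]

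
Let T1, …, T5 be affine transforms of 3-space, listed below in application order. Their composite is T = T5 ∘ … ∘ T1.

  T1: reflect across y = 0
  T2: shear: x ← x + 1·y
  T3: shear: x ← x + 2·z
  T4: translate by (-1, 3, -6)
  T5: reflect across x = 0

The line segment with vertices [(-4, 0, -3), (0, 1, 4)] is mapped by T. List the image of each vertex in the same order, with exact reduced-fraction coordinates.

T1 reflect across y = 0: (-4, 0, -3) → (-4, 0, -3); (0, 1, 4) → (0, -1, 4)
T2 shear: x ← x + 1·y: (-4, 0, -3) → (-4, 0, -3); (0, -1, 4) → (-1, -1, 4)
T3 shear: x ← x + 2·z: (-4, 0, -3) → (-10, 0, -3); (-1, -1, 4) → (7, -1, 4)
T4 translate by (-1, 3, -6): (-10, 0, -3) → (-11, 3, -9); (7, -1, 4) → (6, 2, -2)
T5 reflect across x = 0: (-11, 3, -9) → (11, 3, -9); (6, 2, -2) → (-6, 2, -2)

image vertices: (11, 3, -9), (-6, 2, -2)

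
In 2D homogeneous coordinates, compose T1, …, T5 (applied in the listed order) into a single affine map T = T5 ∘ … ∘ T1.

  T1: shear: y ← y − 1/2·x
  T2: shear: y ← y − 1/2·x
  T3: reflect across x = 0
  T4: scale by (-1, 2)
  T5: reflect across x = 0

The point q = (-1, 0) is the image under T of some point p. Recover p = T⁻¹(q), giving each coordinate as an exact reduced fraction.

p = (1, 1)

T1 = [1 0 0; -1/2 1 0; 0 0 1]
T2·T1 = [1 0 0; -1 1 0; 0 0 1]
T3·…·T1 = [-1 0 0; -1 1 0; 0 0 1]
T4·…·T1 = [1 0 0; -2 2 0; 0 0 1]
T5·…·T1 = [-1 0 0; -2 2 0; 0 0 1]
det M = -2; M⁻¹ = [-1 0 0; -1 1/2 0; 0 0 1]
M⁻¹ · (-1, 0)ᵀ = (1, 1)ᵀ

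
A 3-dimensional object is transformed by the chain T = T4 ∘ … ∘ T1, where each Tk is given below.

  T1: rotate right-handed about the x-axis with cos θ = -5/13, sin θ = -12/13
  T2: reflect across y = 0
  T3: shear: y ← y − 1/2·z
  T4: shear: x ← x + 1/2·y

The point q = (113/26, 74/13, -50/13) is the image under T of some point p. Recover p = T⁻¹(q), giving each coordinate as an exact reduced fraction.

T1 = [1 0 0 0; 0 -5/13 12/13 0; 0 -12/13 -5/13 0; 0 0 0 1]
T2·T1 = [1 0 0 0; 0 5/13 -12/13 0; 0 -12/13 -5/13 0; 0 0 0 1]
T3·…·T1 = [1 0 0 0; 0 11/13 -19/26 0; 0 -12/13 -5/13 0; 0 0 0 1]
T4·…·T1 = [1 11/26 -19/52 0; 0 11/13 -19/26 0; 0 -12/13 -5/13 0; 0 0 0 1]
det M = -1; M⁻¹ = [1 -1/2 0 0; 0 5/13 -19/26 0; 0 -12/13 -11/13 0; 0 0 0 1]
M⁻¹ · (113/26, 74/13, -50/13)ᵀ = (3/2, 5, -2)ᵀ

p = (3/2, 5, -2)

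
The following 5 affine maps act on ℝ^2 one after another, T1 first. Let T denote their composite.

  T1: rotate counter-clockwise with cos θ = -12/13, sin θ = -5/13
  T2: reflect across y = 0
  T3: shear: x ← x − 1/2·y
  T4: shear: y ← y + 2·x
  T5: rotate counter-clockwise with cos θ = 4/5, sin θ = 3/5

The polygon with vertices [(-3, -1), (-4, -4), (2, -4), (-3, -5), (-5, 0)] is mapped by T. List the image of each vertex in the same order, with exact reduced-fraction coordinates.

T1 rotate counter-clockwise with cos θ = -12/13, sin θ = -5/13: (-3, -1) → (31/13, 27/13); (-4, -4) → (28/13, 68/13); (2, -4) → (-44/13, 38/13); (-3, -5) → (11/13, 75/13); (-5, 0) → (60/13, 25/13)
T2 reflect across y = 0: (31/13, 27/13) → (31/13, -27/13); (28/13, 68/13) → (28/13, -68/13); (-44/13, 38/13) → (-44/13, -38/13); (11/13, 75/13) → (11/13, -75/13); (60/13, 25/13) → (60/13, -25/13)
T3 shear: x ← x − 1/2·y: (31/13, -27/13) → (89/26, -27/13); (28/13, -68/13) → (62/13, -68/13); (-44/13, -38/13) → (-25/13, -38/13); (11/13, -75/13) → (97/26, -75/13); (60/13, -25/13) → (145/26, -25/13)
T4 shear: y ← y + 2·x: (89/26, -27/13) → (89/26, 62/13); (62/13, -68/13) → (62/13, 56/13); (-25/13, -38/13) → (-25/13, -88/13); (97/26, -75/13) → (97/26, 22/13); (145/26, -25/13) → (145/26, 120/13)
T5 rotate counter-clockwise with cos θ = 4/5, sin θ = 3/5: (89/26, 62/13) → (-8/65, 763/130); (62/13, 56/13) → (16/13, 82/13); (-25/13, -88/13) → (164/65, -427/65); (97/26, 22/13) → (128/65, 467/130); (145/26, 120/13) → (-14/13, 279/26)

image vertices: (-8/65, 763/130), (16/13, 82/13), (164/65, -427/65), (128/65, 467/130), (-14/13, 279/26)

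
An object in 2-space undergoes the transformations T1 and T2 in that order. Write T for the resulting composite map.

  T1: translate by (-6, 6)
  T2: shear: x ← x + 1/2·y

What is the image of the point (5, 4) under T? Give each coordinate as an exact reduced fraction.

T1 translate by (-6, 6): (5, 4) → (-1, 10)
T2 shear: x ← x + 1/2·y: (-1, 10) → (4, 10)

T(p) = (4, 10)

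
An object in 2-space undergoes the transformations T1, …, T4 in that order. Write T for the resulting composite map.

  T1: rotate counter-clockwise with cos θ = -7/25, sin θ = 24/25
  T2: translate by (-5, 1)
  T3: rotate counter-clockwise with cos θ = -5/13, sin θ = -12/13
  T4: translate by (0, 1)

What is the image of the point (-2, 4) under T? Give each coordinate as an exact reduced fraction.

T1 rotate counter-clockwise with cos θ = -7/25, sin θ = 24/25: (-2, 4) → (-82/25, -76/25)
T2 translate by (-5, 1): (-82/25, -76/25) → (-207/25, -51/25)
T3 rotate counter-clockwise with cos θ = -5/13, sin θ = -12/13: (-207/25, -51/25) → (423/325, 2739/325)
T4 translate by (0, 1): (423/325, 2739/325) → (423/325, 3064/325)

T(p) = (423/325, 3064/325)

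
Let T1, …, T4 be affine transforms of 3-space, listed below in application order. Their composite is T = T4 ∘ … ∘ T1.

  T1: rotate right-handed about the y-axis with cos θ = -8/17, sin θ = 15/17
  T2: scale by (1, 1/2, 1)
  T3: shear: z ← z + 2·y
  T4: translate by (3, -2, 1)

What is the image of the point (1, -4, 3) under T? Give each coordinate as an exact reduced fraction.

T1 rotate right-handed about the y-axis with cos θ = -8/17, sin θ = 15/17: (1, -4, 3) → (37/17, -4, -39/17)
T2 scale by (1, 1/2, 1): (37/17, -4, -39/17) → (37/17, -2, -39/17)
T3 shear: z ← z + 2·y: (37/17, -2, -39/17) → (37/17, -2, -107/17)
T4 translate by (3, -2, 1): (37/17, -2, -107/17) → (88/17, -4, -90/17)

T(p) = (88/17, -4, -90/17)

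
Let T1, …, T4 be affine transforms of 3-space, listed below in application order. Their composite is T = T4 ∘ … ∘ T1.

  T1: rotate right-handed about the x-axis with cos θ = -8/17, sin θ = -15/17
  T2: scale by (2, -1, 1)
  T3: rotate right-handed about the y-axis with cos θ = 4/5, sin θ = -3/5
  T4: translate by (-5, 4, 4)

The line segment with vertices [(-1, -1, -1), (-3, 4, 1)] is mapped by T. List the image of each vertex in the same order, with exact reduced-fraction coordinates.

T1 rotate right-handed about the x-axis with cos θ = -8/17, sin θ = -15/17: (-1, -1, -1) → (-1, -7/17, 23/17); (-3, 4, 1) → (-3, -1, -4)
T2 scale by (2, -1, 1): (-1, -7/17, 23/17) → (-2, 7/17, 23/17); (-3, -1, -4) → (-6, 1, -4)
T3 rotate right-handed about the y-axis with cos θ = 4/5, sin θ = -3/5: (-2, 7/17, 23/17) → (-41/17, 7/17, -2/17); (-6, 1, -4) → (-12/5, 1, -34/5)
T4 translate by (-5, 4, 4): (-41/17, 7/17, -2/17) → (-126/17, 75/17, 66/17); (-12/5, 1, -34/5) → (-37/5, 5, -14/5)

image vertices: (-126/17, 75/17, 66/17), (-37/5, 5, -14/5)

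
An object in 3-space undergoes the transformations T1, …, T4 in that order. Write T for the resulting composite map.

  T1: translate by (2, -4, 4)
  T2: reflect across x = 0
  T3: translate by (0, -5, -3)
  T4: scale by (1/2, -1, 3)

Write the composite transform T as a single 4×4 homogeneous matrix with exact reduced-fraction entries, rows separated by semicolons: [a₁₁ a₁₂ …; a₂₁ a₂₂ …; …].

T = [-1/2 0 0 -1; 0 -1 0 9; 0 0 3 3; 0 0 0 1]

T1 = [1 0 0 2; 0 1 0 -4; 0 0 1 4; 0 0 0 1]
T2·T1 = [-1 0 0 -2; 0 1 0 -4; 0 0 1 4; 0 0 0 1]
T3·…·T1 = [-1 0 0 -2; 0 1 0 -9; 0 0 1 1; 0 0 0 1]
T4·…·T1 = [-1/2 0 0 -1; 0 -1 0 9; 0 0 3 3; 0 0 0 1]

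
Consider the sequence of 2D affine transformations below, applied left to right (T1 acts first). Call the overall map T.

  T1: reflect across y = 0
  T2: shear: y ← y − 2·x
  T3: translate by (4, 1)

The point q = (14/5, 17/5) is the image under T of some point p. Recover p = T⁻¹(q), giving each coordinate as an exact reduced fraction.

T1 = [1 0 0; 0 -1 0; 0 0 1]
T2·T1 = [1 0 0; -2 -1 0; 0 0 1]
T3·…·T1 = [1 0 4; -2 -1 1; 0 0 1]
det M = -1; M⁻¹ = [1 0 -4; -2 -1 9; 0 0 1]
M⁻¹ · (14/5, 17/5)ᵀ = (-6/5, 0)ᵀ

p = (-6/5, 0)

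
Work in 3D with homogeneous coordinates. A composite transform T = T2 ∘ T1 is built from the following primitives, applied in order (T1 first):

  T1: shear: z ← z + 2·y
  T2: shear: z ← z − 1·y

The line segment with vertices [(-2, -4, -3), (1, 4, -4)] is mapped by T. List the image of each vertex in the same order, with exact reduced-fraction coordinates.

image vertices: (-2, -4, -7), (1, 4, 0)

T1 shear: z ← z + 2·y: (-2, -4, -3) → (-2, -4, -11); (1, 4, -4) → (1, 4, 4)
T2 shear: z ← z − 1·y: (-2, -4, -11) → (-2, -4, -7); (1, 4, 4) → (1, 4, 0)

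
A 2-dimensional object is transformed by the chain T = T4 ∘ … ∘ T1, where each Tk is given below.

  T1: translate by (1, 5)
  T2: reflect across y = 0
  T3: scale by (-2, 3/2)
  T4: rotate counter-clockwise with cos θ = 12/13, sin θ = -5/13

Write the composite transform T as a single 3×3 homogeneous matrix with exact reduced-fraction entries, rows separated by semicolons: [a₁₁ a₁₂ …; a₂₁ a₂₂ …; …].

T1 = [1 0 1; 0 1 5; 0 0 1]
T2·T1 = [1 0 1; 0 -1 -5; 0 0 1]
T3·…·T1 = [-2 0 -2; 0 -3/2 -15/2; 0 0 1]
T4·…·T1 = [-24/13 -15/26 -123/26; 10/13 -18/13 -80/13; 0 0 1]

T = [-24/13 -15/26 -123/26; 10/13 -18/13 -80/13; 0 0 1]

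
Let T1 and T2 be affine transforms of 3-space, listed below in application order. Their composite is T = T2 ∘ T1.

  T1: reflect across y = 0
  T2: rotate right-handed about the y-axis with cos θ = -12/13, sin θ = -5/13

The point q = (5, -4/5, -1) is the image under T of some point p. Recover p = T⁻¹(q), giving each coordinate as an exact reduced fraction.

p = (-5, 4/5, -1)

T1 = [1 0 0 0; 0 -1 0 0; 0 0 1 0; 0 0 0 1]
T2·T1 = [-12/13 0 -5/13 0; 0 -1 0 0; 5/13 0 -12/13 0; 0 0 0 1]
det M = -1; M⁻¹ = [-12/13 0 5/13 0; 0 -1 0 0; -5/13 0 -12/13 0; 0 0 0 1]
M⁻¹ · (5, -4/5, -1)ᵀ = (-5, 4/5, -1)ᵀ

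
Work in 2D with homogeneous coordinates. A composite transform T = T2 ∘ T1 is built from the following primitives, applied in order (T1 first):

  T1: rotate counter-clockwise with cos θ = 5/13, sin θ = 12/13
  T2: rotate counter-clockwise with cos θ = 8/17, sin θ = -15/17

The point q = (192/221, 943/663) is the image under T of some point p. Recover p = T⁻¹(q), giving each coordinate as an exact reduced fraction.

p = (1, 4/3)

T1 = [5/13 -12/13 0; 12/13 5/13 0; 0 0 1]
T2·T1 = [220/221 -21/221 0; 21/221 220/221 0; 0 0 1]
det M = 1; M⁻¹ = [220/221 21/221 0; -21/221 220/221 0; 0 0 1]
M⁻¹ · (192/221, 943/663)ᵀ = (1, 4/3)ᵀ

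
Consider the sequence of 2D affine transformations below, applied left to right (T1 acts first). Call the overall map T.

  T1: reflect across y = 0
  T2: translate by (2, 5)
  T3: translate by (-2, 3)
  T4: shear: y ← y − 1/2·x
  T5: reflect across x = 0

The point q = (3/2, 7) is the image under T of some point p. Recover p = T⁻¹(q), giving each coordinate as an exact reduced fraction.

p = (-3/2, 7/4)

T1 = [1 0 0; 0 -1 0; 0 0 1]
T2·T1 = [1 0 2; 0 -1 5; 0 0 1]
T3·…·T1 = [1 0 0; 0 -1 8; 0 0 1]
T4·…·T1 = [1 0 0; -1/2 -1 8; 0 0 1]
T5·…·T1 = [-1 0 0; -1/2 -1 8; 0 0 1]
det M = 1; M⁻¹ = [-1 0 0; 1/2 -1 8; 0 0 1]
M⁻¹ · (3/2, 7)ᵀ = (-3/2, 7/4)ᵀ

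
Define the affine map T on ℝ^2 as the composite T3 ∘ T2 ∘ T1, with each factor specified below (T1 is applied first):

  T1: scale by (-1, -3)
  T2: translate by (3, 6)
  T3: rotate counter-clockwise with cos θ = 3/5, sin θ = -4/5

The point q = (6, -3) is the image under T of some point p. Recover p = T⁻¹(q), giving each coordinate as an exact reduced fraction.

T1 = [-1 0 0; 0 -3 0; 0 0 1]
T2·T1 = [-1 0 3; 0 -3 6; 0 0 1]
T3·…·T1 = [-3/5 -12/5 33/5; 4/5 -9/5 6/5; 0 0 1]
det M = 3; M⁻¹ = [-3/5 4/5 3; -4/15 -1/5 2; 0 0 1]
M⁻¹ · (6, -3)ᵀ = (-3, 1)ᵀ

p = (-3, 1)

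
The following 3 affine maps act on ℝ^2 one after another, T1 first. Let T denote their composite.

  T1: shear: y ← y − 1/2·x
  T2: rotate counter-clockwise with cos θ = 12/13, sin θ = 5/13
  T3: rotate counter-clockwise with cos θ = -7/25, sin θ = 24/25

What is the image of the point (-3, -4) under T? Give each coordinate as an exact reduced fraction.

T(p) = (2489/650, -249/325)

T1 shear: y ← y − 1/2·x: (-3, -4) → (-3, -5/2)
T2 rotate counter-clockwise with cos θ = 12/13, sin θ = 5/13: (-3, -5/2) → (-47/26, -45/13)
T3 rotate counter-clockwise with cos θ = -7/25, sin θ = 24/25: (-47/26, -45/13) → (2489/650, -249/325)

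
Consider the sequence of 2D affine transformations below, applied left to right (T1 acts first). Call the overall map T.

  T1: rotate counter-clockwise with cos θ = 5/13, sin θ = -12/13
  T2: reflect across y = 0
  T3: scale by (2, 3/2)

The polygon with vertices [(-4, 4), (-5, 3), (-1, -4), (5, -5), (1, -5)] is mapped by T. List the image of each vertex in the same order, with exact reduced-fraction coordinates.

T1 rotate counter-clockwise with cos θ = 5/13, sin θ = -12/13: (-4, 4) → (28/13, 68/13); (-5, 3) → (11/13, 75/13); (-1, -4) → (-53/13, -8/13); (5, -5) → (-35/13, -85/13); (1, -5) → (-55/13, -37/13)
T2 reflect across y = 0: (28/13, 68/13) → (28/13, -68/13); (11/13, 75/13) → (11/13, -75/13); (-53/13, -8/13) → (-53/13, 8/13); (-35/13, -85/13) → (-35/13, 85/13); (-55/13, -37/13) → (-55/13, 37/13)
T3 scale by (2, 3/2): (28/13, -68/13) → (56/13, -102/13); (11/13, -75/13) → (22/13, -225/26); (-53/13, 8/13) → (-106/13, 12/13); (-35/13, 85/13) → (-70/13, 255/26); (-55/13, 37/13) → (-110/13, 111/26)

image vertices: (56/13, -102/13), (22/13, -225/26), (-106/13, 12/13), (-70/13, 255/26), (-110/13, 111/26)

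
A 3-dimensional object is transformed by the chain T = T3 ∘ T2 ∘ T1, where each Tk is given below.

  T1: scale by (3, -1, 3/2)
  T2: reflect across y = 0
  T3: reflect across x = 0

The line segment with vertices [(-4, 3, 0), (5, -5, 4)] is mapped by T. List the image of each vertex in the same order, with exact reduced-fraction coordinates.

image vertices: (12, 3, 0), (-15, -5, 6)

T1 scale by (3, -1, 3/2): (-4, 3, 0) → (-12, -3, 0); (5, -5, 4) → (15, 5, 6)
T2 reflect across y = 0: (-12, -3, 0) → (-12, 3, 0); (15, 5, 6) → (15, -5, 6)
T3 reflect across x = 0: (-12, 3, 0) → (12, 3, 0); (15, -5, 6) → (-15, -5, 6)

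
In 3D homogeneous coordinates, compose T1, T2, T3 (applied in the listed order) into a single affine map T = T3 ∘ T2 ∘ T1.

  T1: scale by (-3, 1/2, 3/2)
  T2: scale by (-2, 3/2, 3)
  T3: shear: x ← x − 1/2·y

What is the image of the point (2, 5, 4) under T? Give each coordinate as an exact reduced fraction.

T(p) = (81/8, 15/4, 18)

T1 scale by (-3, 1/2, 3/2): (2, 5, 4) → (-6, 5/2, 6)
T2 scale by (-2, 3/2, 3): (-6, 5/2, 6) → (12, 15/4, 18)
T3 shear: x ← x − 1/2·y: (12, 15/4, 18) → (81/8, 15/4, 18)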